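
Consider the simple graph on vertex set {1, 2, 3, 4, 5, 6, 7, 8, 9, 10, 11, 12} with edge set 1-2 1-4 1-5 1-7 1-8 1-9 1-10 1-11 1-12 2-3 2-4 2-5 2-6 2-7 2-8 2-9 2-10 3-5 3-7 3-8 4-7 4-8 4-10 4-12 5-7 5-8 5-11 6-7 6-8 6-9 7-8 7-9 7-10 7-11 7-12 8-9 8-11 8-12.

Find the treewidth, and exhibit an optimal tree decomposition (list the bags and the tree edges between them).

Every bag has size at most 5, so the width is 5 − 1 = 4 and tw(G) ≤ 4. On the other hand G contains the 5-clique {1, 2, 7, 8, 9}. A clique must lie in a single bag of any decomposition, so no decomposition can have width below 4. Combining the bounds, tw(G) = 4.

Treewidth 4.
One such decomposition:
Bags: B1 = {1, 2, 4, 7, 8}  B2 = {1, 2, 7, 8, 9}  B3 = {2, 6, 7, 8, 9}  B4 = {1, 2, 5, 7, 8}  B5 = {1, 2, 4, 7, 10}  B6 = {2, 3, 5, 7, 8}  B7 = {1, 5, 7, 8, 11}  B8 = {1, 4, 7, 8, 12}
Tree: B1–B2, B2–B3, B2–B4, B1–B5, B4–B6, B4–B7, B1–B8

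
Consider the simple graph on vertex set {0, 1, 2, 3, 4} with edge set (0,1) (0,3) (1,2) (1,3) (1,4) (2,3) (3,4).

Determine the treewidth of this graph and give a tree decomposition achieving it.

The largest bag has 3 vertices, giving width 2; this decomposition certifies tw(G) ≤ 2. On the other hand G contains the 3-clique {0, 1, 3}. A clique must lie in a single bag of any decomposition, so no decomposition can have width below 2. Therefore the treewidth is 2.

Treewidth 2.
One optimal decomposition is:
Bags: B1 = {0, 1, 3}  B2 = {1, 2, 3}  B3 = {1, 3, 4}
Tree: B1–B2, B1–B3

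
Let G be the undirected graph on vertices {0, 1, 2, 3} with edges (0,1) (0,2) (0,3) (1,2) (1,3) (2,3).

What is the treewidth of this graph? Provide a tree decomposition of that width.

Treewidth 3.
Bags: B1 = {0, 1, 2, 3}
Tree: (single bag)

A single bag containing all 4 vertices is trivially a valid decomposition of width 3. Conversely, {0, 1, 2, 3} is a clique of size 4, and the vertices of any clique must share a bag in every tree decomposition; so some bag has ≥ 4 vertices and tw(G) ≥ 3. Hence tw(G) = 3 exactly.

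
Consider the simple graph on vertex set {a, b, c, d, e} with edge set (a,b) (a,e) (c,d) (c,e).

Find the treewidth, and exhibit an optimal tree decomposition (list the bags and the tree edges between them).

Each bag holds 2 vertices, so the decomposition has width 1, which upper-bounds the treewidth. G has an edge, so its treewidth is at least 1. The upper and lower bounds meet at 1, so that is the treewidth.

Treewidth 1.
One optimal decomposition is:
Bags: B1 = {a, e}  B2 = {a, b}  B3 = {c, e}  B4 = {c, d}
Tree: B1–B2, B1–B3, B3–B4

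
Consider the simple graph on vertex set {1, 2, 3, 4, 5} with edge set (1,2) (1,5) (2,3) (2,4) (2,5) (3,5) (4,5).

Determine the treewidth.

2

A width-2 tree decomposition is:
Bags: B1 = {2, 4, 5}  B2 = {1, 2, 5}  B3 = {2, 3, 5}
Tree: B1–B2, B2–B3
Each bag holds 3 vertices, so the decomposition has width 2, which upper-bounds the treewidth. On the other hand G contains the 3-clique {1, 2, 5}. A clique must lie in a single bag of any decomposition, so no decomposition can have width below 2. Therefore the treewidth is 2.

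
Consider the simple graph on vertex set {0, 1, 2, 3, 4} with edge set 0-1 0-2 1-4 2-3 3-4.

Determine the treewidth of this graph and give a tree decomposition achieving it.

Treewidth 2.
One such decomposition:
Bags: B1 = {1, 3, 4}  B2 = {0, 1, 3}  B3 = {0, 2, 3}
Tree: B1–B2, B2–B3

Each bag holds 3 vertices, so the decomposition has width 2, which upper-bounds the treewidth. For the lower bound, G contains the cycle 3–4–1–0–2–3, so G is not a forest; only forests have treewidth ≤ 1, hence tw(G) ≥ 2. Therefore the treewidth is 2.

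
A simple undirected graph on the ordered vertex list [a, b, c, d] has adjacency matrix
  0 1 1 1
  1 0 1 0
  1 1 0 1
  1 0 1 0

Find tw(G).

A width-2 tree decomposition is:
Bags: B1 = {a, c, d}  B2 = {a, b, c}
Tree: B1–B2
The largest bag has 3 vertices, giving width 2; this decomposition certifies tw(G) ≤ 2. On the other hand G contains the 3-clique {a, c, d}. A clique must lie in a single bag of any decomposition, so no decomposition can have width below 2. Therefore the treewidth is 2.

2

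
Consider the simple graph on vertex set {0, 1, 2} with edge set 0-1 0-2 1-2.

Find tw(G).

A width-2 tree decomposition is:
Bags: B1 = {0, 1, 2}
Tree: (single bag)
With just one bag of size 3, the width is 3 − 1 = 2, so tw(G) ≤ 2. For the lower bound, the 3 vertices {0, 1, 2} are pairwise adjacent, and any tree decomposition puts a clique entirely inside one bag — forcing width ≥ 2. Combining the bounds, tw(G) = 2.

2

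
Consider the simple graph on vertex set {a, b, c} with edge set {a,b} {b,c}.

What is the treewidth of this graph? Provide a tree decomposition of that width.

Each bag holds 2 vertices, so the decomposition has width 1, which upper-bounds the treewidth. Any graph with an edge has treewidth ≥ 1, and G has the edge c–b. Combining the bounds, tw(G) = 1.

Treewidth 1.
Bags: B1 = {b, c}  B2 = {a, b}
Tree: B1–B2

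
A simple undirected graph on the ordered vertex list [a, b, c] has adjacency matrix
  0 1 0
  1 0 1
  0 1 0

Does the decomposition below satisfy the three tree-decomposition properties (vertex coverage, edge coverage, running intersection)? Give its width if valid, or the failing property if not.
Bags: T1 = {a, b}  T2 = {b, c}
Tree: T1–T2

Yes; width 1.

Vertex coverage: the bags together contain {a, b, c}, the full vertex set. Edge coverage: each edge of G has both endpoints in at least one bag. Running intersection: for every vertex, the bags containing it form a connected subtree. All three properties hold, so this is a valid tree decomposition of width max|bag| − 1 = 1, and hence tw(G) ≤ 1.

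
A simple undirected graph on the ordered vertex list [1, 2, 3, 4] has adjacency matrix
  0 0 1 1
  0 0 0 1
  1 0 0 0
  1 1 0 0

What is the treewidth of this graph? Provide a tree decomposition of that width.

Every bag has size at most 2, so the width is 2 − 1 = 1 and tw(G) ≤ 1. Any graph with an edge has treewidth ≥ 1, and G has the edge 4–1. Hence tw(G) = 1 exactly.

Treewidth 1.
One such decomposition:
Bags: B1 = {1, 4}  B2 = {2, 4}  B3 = {1, 3}
Tree: B1–B2, B1–B3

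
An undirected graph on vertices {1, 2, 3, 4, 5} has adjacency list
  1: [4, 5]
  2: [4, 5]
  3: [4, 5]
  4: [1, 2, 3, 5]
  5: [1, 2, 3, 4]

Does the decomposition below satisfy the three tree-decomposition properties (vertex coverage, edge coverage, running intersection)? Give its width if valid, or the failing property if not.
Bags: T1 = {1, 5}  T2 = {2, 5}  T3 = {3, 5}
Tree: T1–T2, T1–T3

No — vertex 4 appears in no bag.

A tree decomposition must satisfy three properties: every vertex lies in some bag; for every edge, both endpoints lie together in some bag; and for every vertex, the bags containing it form a connected subtree. Here vertex 4 appears in no bag, so the decomposition is invalid.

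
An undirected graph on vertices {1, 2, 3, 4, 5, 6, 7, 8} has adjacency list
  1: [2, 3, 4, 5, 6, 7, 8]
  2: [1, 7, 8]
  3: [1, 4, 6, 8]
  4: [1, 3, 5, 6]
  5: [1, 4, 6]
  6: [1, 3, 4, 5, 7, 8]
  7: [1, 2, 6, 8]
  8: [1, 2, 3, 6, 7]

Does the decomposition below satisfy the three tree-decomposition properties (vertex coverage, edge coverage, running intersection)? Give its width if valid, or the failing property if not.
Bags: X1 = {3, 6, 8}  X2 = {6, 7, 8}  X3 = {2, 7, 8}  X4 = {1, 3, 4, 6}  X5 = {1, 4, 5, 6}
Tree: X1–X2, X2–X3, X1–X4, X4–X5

A tree decomposition must satisfy three properties: every vertex lies in some bag; for every edge, both endpoints lie together in some bag; and for every vertex, the bags containing it form a connected subtree. Here edge (1,8) lies in no bag, so the decomposition is invalid.

No — edge (1,8) lies in no bag.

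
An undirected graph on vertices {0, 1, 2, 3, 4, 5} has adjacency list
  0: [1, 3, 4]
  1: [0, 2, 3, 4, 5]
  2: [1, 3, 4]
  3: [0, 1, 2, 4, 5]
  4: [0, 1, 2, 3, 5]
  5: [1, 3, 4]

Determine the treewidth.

A width-3 tree decomposition is:
Bags: B1 = {1, 3, 4, 5}  B2 = {0, 1, 3, 4}  B3 = {1, 2, 3, 4}
Tree: B1–B2, B1–B3
Every bag has size at most 4, so the width is 4 − 1 = 3 and tw(G) ≤ 3. On the other hand G contains the 4-clique {0, 1, 3, 4}. A clique must lie in a single bag of any decomposition, so no decomposition can have width below 3. Hence tw(G) = 3 exactly.

3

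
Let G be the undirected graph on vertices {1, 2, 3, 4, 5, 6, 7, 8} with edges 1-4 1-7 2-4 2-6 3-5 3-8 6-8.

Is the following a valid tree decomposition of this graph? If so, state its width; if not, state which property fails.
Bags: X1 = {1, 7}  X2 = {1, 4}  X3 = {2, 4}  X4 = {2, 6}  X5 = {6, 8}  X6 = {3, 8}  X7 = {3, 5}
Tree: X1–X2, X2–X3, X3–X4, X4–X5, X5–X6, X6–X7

Every vertex of G appears in some bag (union = {1, 2, 3, 4, 5, 6, 7, 8}); every edge is covered by a bag; and for each vertex v the set of bags containing v is connected in the bag tree. The decomposition is therefore valid. The largest bag has 2 vertices, so the width is 1.

Yes; width 1.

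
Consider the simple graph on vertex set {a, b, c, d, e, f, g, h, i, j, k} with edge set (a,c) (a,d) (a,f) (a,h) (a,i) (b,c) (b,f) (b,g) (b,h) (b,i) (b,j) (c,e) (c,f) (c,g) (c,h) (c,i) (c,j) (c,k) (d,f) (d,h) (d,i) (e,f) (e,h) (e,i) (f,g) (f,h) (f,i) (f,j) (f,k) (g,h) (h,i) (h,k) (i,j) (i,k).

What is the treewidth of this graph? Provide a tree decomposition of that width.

Treewidth 4.
One such decomposition:
Bags: B1 = {b, c, f, h, i}  B2 = {b, c, f, g, h}  B3 = {c, f, h, i, k}  B4 = {a, c, f, h, i}  B5 = {a, d, f, h, i}  B6 = {c, e, f, h, i}  B7 = {b, c, f, i, j}
Tree: B1–B2, B1–B3, B1–B4, B4–B5, B3–B6, B1–B7

Each bag holds 5 vertices, so the decomposition has width 4, which upper-bounds the treewidth. Conversely, {b, c, f, i, j} is a clique of size 5, and the vertices of any clique must share a bag in every tree decomposition; so some bag has ≥ 5 vertices and tw(G) ≥ 4. Combining the bounds, tw(G) = 4.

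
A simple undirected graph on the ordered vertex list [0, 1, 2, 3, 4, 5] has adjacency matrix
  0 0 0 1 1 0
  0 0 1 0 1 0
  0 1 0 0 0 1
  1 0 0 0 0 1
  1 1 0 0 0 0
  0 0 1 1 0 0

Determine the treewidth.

A width-2 tree decomposition is:
Bags: B1 = {1, 2, 4}  B2 = {2, 4, 5}  B3 = {3, 4, 5}  B4 = {0, 3, 4}
Tree: B1–B2, B2–B3, B3–B4
Each bag holds 3 vertices, so the decomposition has width 2, which upper-bounds the treewidth. For the lower bound, G contains the cycle 4–1–2–5–3–0–4, so G is not a forest; only forests have treewidth ≤ 1, hence tw(G) ≥ 2. Combining the bounds, tw(G) = 2.

2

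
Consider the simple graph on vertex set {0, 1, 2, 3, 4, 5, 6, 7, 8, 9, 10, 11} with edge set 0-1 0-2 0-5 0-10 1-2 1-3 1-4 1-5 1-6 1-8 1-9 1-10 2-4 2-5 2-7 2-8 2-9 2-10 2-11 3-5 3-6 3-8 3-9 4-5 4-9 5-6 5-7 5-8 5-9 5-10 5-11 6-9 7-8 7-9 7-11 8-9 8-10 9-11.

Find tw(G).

4

A width-4 tree decomposition is:
Bags: B1 = {1, 2, 5, 8, 9}  B2 = {1, 2, 4, 5, 9}  B3 = {1, 2, 5, 8, 10}  B4 = {2, 5, 7, 8, 9}  B5 = {1, 3, 5, 8, 9}  B6 = {1, 3, 5, 6, 9}  B7 = {2, 5, 7, 9, 11}  B8 = {0, 1, 2, 5, 10}
Tree: B1–B2, B1–B3, B1–B4, B1–B5, B5–B6, B4–B7, B3–B8
Every bag has size at most 5, so the width is 5 − 1 = 4 and tw(G) ≤ 4. Conversely, {0, 1, 2, 5, 10} is a clique of size 5, and the vertices of any clique must share a bag in every tree decomposition; so some bag has ≥ 5 vertices and tw(G) ≥ 4. Hence tw(G) = 4 exactly.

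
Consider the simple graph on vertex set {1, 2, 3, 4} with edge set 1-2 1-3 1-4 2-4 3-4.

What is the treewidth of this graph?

A width-2 tree decomposition is:
Bags: B1 = {1, 2, 4}  B2 = {1, 3, 4}
Tree: B1–B2
The largest bag has 3 vertices, giving width 2; this decomposition certifies tw(G) ≤ 2. For the lower bound, the 3 vertices {1, 2, 4} are pairwise adjacent, and any tree decomposition puts a clique entirely inside one bag — forcing width ≥ 2. Hence tw(G) = 2 exactly.

2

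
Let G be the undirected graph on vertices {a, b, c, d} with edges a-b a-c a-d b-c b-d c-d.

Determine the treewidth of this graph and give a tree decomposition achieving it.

With just one bag of size 4, the width is 4 − 1 = 3, so tw(G) ≤ 3. Conversely, {a, b, c, d} is a clique of size 4, and the vertices of any clique must share a bag in every tree decomposition; so some bag has ≥ 4 vertices and tw(G) ≥ 3. The upper and lower bounds meet at 3, so that is the treewidth.

Treewidth 3.
One such decomposition:
Bags: B1 = {a, b, c, d}
Tree: (single bag)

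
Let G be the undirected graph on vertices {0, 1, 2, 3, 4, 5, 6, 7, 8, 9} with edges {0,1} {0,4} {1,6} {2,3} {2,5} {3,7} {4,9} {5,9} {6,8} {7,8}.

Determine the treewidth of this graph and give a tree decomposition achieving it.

Treewidth 2.
Bags: B1 = {4, 5, 9}  B2 = {0, 4, 5}  B3 = {0, 1, 5}  B4 = {1, 5, 6}  B5 = {5, 6, 8}  B6 = {5, 7, 8}  B7 = {3, 5, 7}  B8 = {2, 3, 5}
Tree: B1–B2, B2–B3, B3–B4, B4–B5, B5–B6, B6–B7, B7–B8

Each bag holds 3 vertices, so the decomposition has width 2, which upper-bounds the treewidth. Since 5–9–4–0–1–6–8–7–3–2–5 is a cycle in G, G is not acyclic. Forests are exactly the graphs of treewidth ≤ 1, so tw(G) ≥ 2. Therefore the treewidth is 2.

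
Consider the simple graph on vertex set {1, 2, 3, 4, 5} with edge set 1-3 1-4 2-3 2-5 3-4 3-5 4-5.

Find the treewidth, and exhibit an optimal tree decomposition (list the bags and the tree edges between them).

Treewidth 2.
One such decomposition:
Bags: B1 = {2, 3, 5}  B2 = {3, 4, 5}  B3 = {1, 3, 4}
Tree: B1–B2, B2–B3

The largest bag has 3 vertices, giving width 2; this decomposition certifies tw(G) ≤ 2. Conversely, {2, 3, 5} is a clique of size 3, and the vertices of any clique must share a bag in every tree decomposition; so some bag has ≥ 3 vertices and tw(G) ≥ 2. Combining the bounds, tw(G) = 2.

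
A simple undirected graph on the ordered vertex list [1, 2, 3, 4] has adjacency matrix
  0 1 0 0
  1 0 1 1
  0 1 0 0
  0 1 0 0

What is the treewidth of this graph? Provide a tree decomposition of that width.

Treewidth 1.
One optimal decomposition is:
Bags: B1 = {2, 4}  B2 = {2, 3}  B3 = {1, 2}
Tree: B1–B2, B1–B3

The largest bag has 2 vertices, giving width 1; this decomposition certifies tw(G) ≤ 1. Since G has at least one edge (e.g. 4–2), it is not an edgeless graph, so tw(G) ≥ 1. The upper and lower bounds meet at 1, so that is the treewidth.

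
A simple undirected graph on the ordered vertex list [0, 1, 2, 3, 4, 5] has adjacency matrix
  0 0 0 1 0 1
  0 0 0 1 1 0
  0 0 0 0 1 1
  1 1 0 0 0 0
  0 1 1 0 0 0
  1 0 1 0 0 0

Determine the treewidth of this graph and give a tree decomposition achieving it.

Treewidth 2.
One optimal decomposition is:
Bags: B1 = {0, 3, 5}  B2 = {2, 3, 5}  B3 = {2, 3, 4}  B4 = {1, 3, 4}
Tree: B1–B2, B2–B3, B3–B4

The largest bag has 3 vertices, giving width 2; this decomposition certifies tw(G) ≤ 2. The edges 3–0–5–2–4–1–3 form a cycle, so G is not a tree and its treewidth is at least 2. Combining the bounds, tw(G) = 2.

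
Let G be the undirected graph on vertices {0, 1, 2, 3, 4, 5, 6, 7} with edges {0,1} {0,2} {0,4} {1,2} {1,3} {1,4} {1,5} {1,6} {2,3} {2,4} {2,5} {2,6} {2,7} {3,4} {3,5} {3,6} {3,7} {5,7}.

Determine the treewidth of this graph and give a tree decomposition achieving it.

The largest bag has 4 vertices, giving width 3; this decomposition certifies tw(G) ≤ 3. For the lower bound, the 4 vertices {0, 1, 2, 4} are pairwise adjacent, and any tree decomposition puts a clique entirely inside one bag — forcing width ≥ 3. Combining the bounds, tw(G) = 3.

Treewidth 3.
Bags: B1 = {1, 2, 3, 4}  B2 = {1, 2, 3, 5}  B3 = {1, 2, 3, 6}  B4 = {2, 3, 5, 7}  B5 = {0, 1, 2, 4}
Tree: B1–B2, B1–B3, B2–B4, B1–B5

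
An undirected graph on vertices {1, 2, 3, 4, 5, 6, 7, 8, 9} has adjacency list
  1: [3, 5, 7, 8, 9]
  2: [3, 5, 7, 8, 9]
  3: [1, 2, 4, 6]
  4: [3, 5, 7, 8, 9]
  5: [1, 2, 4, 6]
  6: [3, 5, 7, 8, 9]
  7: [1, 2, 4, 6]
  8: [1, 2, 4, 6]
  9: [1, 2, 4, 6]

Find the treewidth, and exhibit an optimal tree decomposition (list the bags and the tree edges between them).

Every bag has size at most 5, so the width is 5 − 1 = 4 and tw(G) ≤ 4. For the lower bound: the 5 vertex sets {2,5}, {1,8}, {4,7}, {6}, {9} are disjoint, each induces a connected subgraph, and every pair is joined by at least one edge of G. Contracting each set to a single vertex therefore yields K_{5} as a minor, and since treewidth is minor-monotone, tw(G) ≥ tw(K_{5}) = 4. The upper and lower bounds meet at 4, so that is the treewidth.

Treewidth 4.
One optimal decomposition is:
Bags: B1 = {1, 2, 4, 5, 6}  B2 = {1, 2, 4, 6, 8}  B3 = {1, 2, 4, 6, 7}  B4 = {1, 2, 4, 6, 9}  B5 = {1, 2, 3, 4, 6}
Tree: B1–B2, B2–B3, B3–B4, B4–B5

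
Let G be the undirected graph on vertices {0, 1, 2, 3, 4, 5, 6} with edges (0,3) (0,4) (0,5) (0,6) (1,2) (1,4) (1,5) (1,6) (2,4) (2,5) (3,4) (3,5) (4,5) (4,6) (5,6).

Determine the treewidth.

3

A width-3 tree decomposition is:
Bags: B1 = {1, 4, 5, 6}  B2 = {0, 4, 5, 6}  B3 = {1, 2, 4, 5}  B4 = {0, 3, 4, 5}
Tree: B1–B2, B1–B3, B2–B4
Each bag holds 4 vertices, so the decomposition has width 3, which upper-bounds the treewidth. On the other hand G contains the 4-clique {0, 3, 4, 5}. A clique must lie in a single bag of any decomposition, so no decomposition can have width below 3. Combining the bounds, tw(G) = 3.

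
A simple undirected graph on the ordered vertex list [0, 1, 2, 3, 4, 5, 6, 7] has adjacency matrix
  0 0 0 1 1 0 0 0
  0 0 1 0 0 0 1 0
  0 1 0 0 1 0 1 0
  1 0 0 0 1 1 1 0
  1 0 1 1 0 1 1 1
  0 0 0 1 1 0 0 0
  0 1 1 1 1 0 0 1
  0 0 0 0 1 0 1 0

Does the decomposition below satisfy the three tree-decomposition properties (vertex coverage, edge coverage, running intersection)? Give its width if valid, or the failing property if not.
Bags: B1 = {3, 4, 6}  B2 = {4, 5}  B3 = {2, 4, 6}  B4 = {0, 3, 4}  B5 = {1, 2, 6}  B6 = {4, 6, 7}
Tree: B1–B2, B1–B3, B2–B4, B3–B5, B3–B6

No — edge (3,5) lies in no bag.

A tree decomposition must satisfy three properties: every vertex lies in some bag; for every edge, both endpoints lie together in some bag; and for every vertex, the bags containing it form a connected subtree. Here edge (3,5) lies in no bag, so the decomposition is invalid.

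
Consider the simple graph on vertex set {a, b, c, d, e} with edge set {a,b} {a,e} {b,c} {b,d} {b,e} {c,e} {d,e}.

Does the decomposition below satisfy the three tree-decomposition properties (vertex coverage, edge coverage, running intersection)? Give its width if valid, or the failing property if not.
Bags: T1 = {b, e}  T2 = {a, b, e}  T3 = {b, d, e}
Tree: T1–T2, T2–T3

No — vertex c appears in no bag.

A tree decomposition must satisfy three properties: every vertex lies in some bag; for every edge, both endpoints lie together in some bag; and for every vertex, the bags containing it form a connected subtree. Here vertex c appears in no bag, so the decomposition is invalid.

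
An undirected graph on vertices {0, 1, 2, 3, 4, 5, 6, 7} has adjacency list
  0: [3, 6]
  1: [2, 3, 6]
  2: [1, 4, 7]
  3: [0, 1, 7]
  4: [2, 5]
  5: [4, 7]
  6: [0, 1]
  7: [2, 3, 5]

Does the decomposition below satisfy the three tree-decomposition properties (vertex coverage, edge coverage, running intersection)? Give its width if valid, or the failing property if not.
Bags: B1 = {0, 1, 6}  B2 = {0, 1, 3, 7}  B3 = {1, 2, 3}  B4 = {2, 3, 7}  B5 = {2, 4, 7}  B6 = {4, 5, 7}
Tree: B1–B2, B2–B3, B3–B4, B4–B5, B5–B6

A tree decomposition must satisfy three properties: every vertex lies in some bag; for every edge, both endpoints lie together in some bag; and for every vertex, the bags containing it form a connected subtree. Here bags containing vertex 7 are not connected in the tree, so the decomposition is invalid.

No — bags containing vertex 7 are not connected in the tree.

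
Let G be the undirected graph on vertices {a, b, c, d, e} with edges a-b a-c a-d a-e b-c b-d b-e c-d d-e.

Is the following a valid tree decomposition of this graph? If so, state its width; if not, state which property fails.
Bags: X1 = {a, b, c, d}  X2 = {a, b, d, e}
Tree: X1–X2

Checking the three conditions: (i) the bags cover all of {a, b, c, d, e}; (ii) for each edge, some bag contains both endpoints; (iii) the bags containing any fixed vertex form a subtree. All hold, so the decomposition is valid with width 4 − 1 = 3.

Yes; width 3.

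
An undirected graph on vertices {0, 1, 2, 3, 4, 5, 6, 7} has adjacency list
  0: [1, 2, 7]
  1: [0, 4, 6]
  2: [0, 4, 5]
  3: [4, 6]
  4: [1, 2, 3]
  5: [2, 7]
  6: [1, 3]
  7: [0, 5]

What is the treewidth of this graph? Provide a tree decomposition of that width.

The largest bag has 3 vertices, giving width 2; this decomposition certifies tw(G) ≤ 2. For the lower bound, G contains the cycle 7–5–2–0–7, so G is not a forest; only forests have treewidth ≤ 1, hence tw(G) ≥ 2. Combining the bounds, tw(G) = 2.

Treewidth 2.
One optimal decomposition is:
Bags: B1 = {0, 5, 7}  B2 = {0, 2, 5}  B3 = {0, 1, 2}  B4 = {1, 2, 4}  B5 = {1, 4, 6}  B6 = {3, 4, 6}
Tree: B1–B2, B2–B3, B3–B4, B4–B5, B5–B6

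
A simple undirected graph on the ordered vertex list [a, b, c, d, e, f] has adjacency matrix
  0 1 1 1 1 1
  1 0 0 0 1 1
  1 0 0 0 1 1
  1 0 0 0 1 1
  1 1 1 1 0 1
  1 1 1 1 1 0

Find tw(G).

3

A width-3 tree decomposition is:
Bags: B1 = {a, c, e, f}  B2 = {a, d, e, f}  B3 = {a, b, e, f}
Tree: B1–B2, B1–B3
Every bag has size at most 4, so the width is 4 − 1 = 3 and tw(G) ≤ 3. Conversely, {a, d, e, f} is a clique of size 4, and the vertices of any clique must share a bag in every tree decomposition; so some bag has ≥ 4 vertices and tw(G) ≥ 3. The upper and lower bounds meet at 3, so that is the treewidth.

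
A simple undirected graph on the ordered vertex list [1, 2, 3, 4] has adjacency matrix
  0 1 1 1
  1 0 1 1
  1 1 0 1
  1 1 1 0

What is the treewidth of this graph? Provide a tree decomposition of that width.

A single bag containing all 4 vertices is trivially a valid decomposition of width 3. Conversely, {1, 2, 3, 4} is a clique of size 4, and the vertices of any clique must share a bag in every tree decomposition; so some bag has ≥ 4 vertices and tw(G) ≥ 3. Combining the bounds, tw(G) = 3.

Treewidth 3.
Bags: B1 = {1, 2, 3, 4}
Tree: (single bag)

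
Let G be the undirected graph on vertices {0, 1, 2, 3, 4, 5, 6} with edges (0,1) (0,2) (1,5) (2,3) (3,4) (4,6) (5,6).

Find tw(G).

A width-2 tree decomposition is:
Bags: B1 = {0, 2, 3}  B2 = {0, 1, 3}  B3 = {1, 3, 5}  B4 = {3, 5, 6}  B5 = {3, 4, 6}
Tree: B1–B2, B2–B3, B3–B4, B4–B5
Each bag holds 3 vertices, so the decomposition has width 2, which upper-bounds the treewidth. For the lower bound, G contains the cycle 3–2–0–1–5–6–4–3, so G is not a forest; only forests have treewidth ≤ 1, hence tw(G) ≥ 2. The upper and lower bounds meet at 2, so that is the treewidth.

2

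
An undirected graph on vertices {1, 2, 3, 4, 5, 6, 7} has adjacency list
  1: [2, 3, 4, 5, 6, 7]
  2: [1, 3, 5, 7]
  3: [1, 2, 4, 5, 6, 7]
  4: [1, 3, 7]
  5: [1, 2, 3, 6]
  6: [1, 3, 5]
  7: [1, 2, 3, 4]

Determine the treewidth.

3

A width-3 tree decomposition is:
Bags: B1 = {1, 3, 4, 7}  B2 = {1, 2, 3, 7}  B3 = {1, 2, 3, 5}  B4 = {1, 3, 5, 6}
Tree: B1–B2, B2–B3, B3–B4
Each bag holds 4 vertices, so the decomposition has width 3, which upper-bounds the treewidth. For the lower bound, the 4 vertices {1, 2, 3, 5} are pairwise adjacent, and any tree decomposition puts a clique entirely inside one bag — forcing width ≥ 3. Therefore the treewidth is 3.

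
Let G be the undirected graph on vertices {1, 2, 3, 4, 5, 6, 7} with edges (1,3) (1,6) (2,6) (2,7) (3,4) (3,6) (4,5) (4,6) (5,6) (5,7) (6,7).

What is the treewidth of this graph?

A width-2 tree decomposition is:
Bags: B1 = {2, 6, 7}  B2 = {5, 6, 7}  B3 = {4, 5, 6}  B4 = {3, 4, 6}  B5 = {1, 3, 6}
Tree: B1–B2, B2–B3, B3–B4, B4–B5
The largest bag has 3 vertices, giving width 2; this decomposition certifies tw(G) ≤ 2. Conversely, {2, 6, 7} is a clique of size 3, and the vertices of any clique must share a bag in every tree decomposition; so some bag has ≥ 3 vertices and tw(G) ≥ 2. Hence tw(G) = 2 exactly.

2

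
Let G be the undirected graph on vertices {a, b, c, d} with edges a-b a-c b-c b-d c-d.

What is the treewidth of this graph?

A width-2 tree decomposition is:
Bags: B1 = {b, c, d}  B2 = {a, b, c}
Tree: B1–B2
Every bag has size at most 3, so the width is 3 − 1 = 2 and tw(G) ≤ 2. On the other hand G contains the 3-clique {b, c, d}. A clique must lie in a single bag of any decomposition, so no decomposition can have width below 2. Therefore the treewidth is 2.

2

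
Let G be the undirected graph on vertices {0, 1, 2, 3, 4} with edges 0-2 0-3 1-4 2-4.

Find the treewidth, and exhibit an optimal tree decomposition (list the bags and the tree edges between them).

Every bag has size at most 2, so the width is 2 − 1 = 1 and tw(G) ≤ 1. Since G has at least one edge (e.g. 1–4), it is not an edgeless graph, so tw(G) ≥ 1. Hence tw(G) = 1 exactly.

Treewidth 1.
Bags: B1 = {1, 4}  B2 = {2, 4}  B3 = {0, 2}  B4 = {0, 3}
Tree: B1–B2, B2–B3, B3–B4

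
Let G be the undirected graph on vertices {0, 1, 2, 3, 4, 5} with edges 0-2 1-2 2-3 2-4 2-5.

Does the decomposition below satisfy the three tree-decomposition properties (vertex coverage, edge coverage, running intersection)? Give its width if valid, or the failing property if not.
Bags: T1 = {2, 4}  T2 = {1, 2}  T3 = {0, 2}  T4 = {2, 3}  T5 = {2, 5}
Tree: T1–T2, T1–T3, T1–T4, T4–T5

Yes; width 1.

Every vertex of G appears in some bag (union = {0, 1, 2, 3, 4, 5}); every edge is covered by a bag; and for each vertex v the set of bags containing v is connected in the bag tree. The decomposition is therefore valid. The largest bag has 2 vertices, so the width is 1.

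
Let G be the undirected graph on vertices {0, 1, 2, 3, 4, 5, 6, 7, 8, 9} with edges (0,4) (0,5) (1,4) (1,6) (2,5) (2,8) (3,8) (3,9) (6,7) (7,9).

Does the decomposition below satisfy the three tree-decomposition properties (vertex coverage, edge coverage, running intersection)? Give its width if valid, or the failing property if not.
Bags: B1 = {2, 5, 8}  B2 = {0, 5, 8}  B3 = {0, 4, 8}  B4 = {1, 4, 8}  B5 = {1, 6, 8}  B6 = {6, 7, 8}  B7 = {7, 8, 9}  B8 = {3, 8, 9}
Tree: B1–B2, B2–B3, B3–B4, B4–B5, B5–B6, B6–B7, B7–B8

Checking the three conditions: (i) the bags cover all of {0, 1, 2, 3, 4, 5, 6, 7, 8, 9}; (ii) for each edge, some bag contains both endpoints; (iii) the bags containing any fixed vertex form a subtree. All hold, so the decomposition is valid with width 3 − 1 = 2.

Yes; width 2.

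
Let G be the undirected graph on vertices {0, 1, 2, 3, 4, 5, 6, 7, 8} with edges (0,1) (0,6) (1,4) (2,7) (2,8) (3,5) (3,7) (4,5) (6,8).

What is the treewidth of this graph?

2

A width-2 tree decomposition is:
Bags: B1 = {0, 6, 8}  B2 = {0, 2, 8}  B3 = {0, 2, 7}  B4 = {0, 3, 7}  B5 = {0, 3, 5}  B6 = {0, 4, 5}  B7 = {0, 1, 4}
Tree: B1–B2, B2–B3, B3–B4, B4–B5, B5–B6, B6–B7
The largest bag has 3 vertices, giving width 2; this decomposition certifies tw(G) ≤ 2. For the lower bound, G contains the cycle 0–6–8–2–7–3–5–4–1–0, so G is not a forest; only forests have treewidth ≤ 1, hence tw(G) ≥ 2. Hence tw(G) = 2 exactly.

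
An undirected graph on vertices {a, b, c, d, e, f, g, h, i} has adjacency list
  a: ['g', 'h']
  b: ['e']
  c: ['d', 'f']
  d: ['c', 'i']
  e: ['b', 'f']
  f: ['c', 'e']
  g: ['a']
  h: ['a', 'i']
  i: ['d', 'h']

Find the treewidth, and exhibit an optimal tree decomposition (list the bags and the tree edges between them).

Each bag holds 2 vertices, so the decomposition has width 1, which upper-bounds the treewidth. G has an edge, so its treewidth is at least 1. Hence tw(G) = 1 exactly.

Treewidth 1.
One optimal decomposition is:
Bags: B1 = {b, e}  B2 = {e, f}  B3 = {c, f}  B4 = {c, d}  B5 = {d, i}  B6 = {h, i}  B7 = {a, h}  B8 = {a, g}
Tree: B1–B2, B2–B3, B3–B4, B4–B5, B5–B6, B6–B7, B7–B8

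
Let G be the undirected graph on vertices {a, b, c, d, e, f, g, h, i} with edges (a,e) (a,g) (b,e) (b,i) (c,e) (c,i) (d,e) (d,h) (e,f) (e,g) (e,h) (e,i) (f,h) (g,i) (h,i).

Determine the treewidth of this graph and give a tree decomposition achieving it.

Each bag holds 3 vertices, so the decomposition has width 2, which upper-bounds the treewidth. For the lower bound, the 3 vertices {d, e, h} are pairwise adjacent, and any tree decomposition puts a clique entirely inside one bag — forcing width ≥ 2. Therefore the treewidth is 2.

Treewidth 2.
One such decomposition:
Bags: B1 = {e, g, i}  B2 = {a, e, g}  B3 = {e, h, i}  B4 = {e, f, h}  B5 = {b, e, i}  B6 = {d, e, h}  B7 = {c, e, i}
Tree: B1–B2, B1–B3, B3–B4, B1–B5, B3–B6, B5–B7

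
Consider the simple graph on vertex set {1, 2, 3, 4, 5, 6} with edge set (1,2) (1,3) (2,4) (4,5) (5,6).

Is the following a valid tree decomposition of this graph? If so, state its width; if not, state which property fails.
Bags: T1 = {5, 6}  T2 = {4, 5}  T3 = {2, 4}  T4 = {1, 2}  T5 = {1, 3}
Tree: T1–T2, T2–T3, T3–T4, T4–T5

Vertex coverage: the bags together contain {1, 2, 3, 4, 5, 6}, the full vertex set. Edge coverage: each edge of G has both endpoints in at least one bag. Running intersection: for every vertex, the bags containing it form a connected subtree. All three properties hold, so this is a valid tree decomposition of width max|bag| − 1 = 1, and hence tw(G) ≤ 1.

Yes; width 1.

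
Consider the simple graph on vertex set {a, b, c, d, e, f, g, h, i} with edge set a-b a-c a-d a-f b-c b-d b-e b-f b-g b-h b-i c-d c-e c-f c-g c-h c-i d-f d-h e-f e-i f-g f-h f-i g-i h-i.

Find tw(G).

4

A width-4 tree decomposition is:
Bags: B1 = {b, c, f, h, i}  B2 = {b, c, d, f, h}  B3 = {b, c, f, g, i}  B4 = {a, b, c, d, f}  B5 = {b, c, e, f, i}
Tree: B1–B2, B1–B3, B2–B4, B1–B5
The largest bag has 5 vertices, giving width 4; this decomposition certifies tw(G) ≤ 4. On the other hand G contains the 5-clique {b, c, d, f, h}. A clique must lie in a single bag of any decomposition, so no decomposition can have width below 4. Therefore the treewidth is 4.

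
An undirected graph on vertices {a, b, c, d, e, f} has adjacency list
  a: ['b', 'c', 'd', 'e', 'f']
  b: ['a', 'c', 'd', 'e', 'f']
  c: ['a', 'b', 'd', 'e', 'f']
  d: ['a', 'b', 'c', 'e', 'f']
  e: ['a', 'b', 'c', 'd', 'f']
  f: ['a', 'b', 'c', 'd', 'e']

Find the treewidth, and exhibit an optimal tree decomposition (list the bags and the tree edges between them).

Treewidth 5.
Bags: B1 = {a, b, c, d, e, f}
Tree: (single bag)

A single bag containing all 6 vertices is trivially a valid decomposition of width 5. Conversely, {a, b, c, d, e, f} is a clique of size 6, and the vertices of any clique must share a bag in every tree decomposition; so some bag has ≥ 6 vertices and tw(G) ≥ 5. The upper and lower bounds meet at 5, so that is the treewidth.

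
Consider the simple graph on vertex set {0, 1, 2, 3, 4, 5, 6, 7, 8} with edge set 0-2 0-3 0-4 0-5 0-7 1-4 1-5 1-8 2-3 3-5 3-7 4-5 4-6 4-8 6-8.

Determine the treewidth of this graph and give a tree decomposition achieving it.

Treewidth 2.
One optimal decomposition is:
Bags: B1 = {0, 3, 5}  B2 = {0, 2, 3}  B3 = {0, 4, 5}  B4 = {0, 3, 7}  B5 = {1, 4, 5}  B6 = {1, 4, 8}  B7 = {4, 6, 8}
Tree: B1–B2, B1–B3, B2–B4, B3–B5, B5–B6, B6–B7

The largest bag has 3 vertices, giving width 2; this decomposition certifies tw(G) ≤ 2. On the other hand G contains the 3-clique {0, 2, 3}. A clique must lie in a single bag of any decomposition, so no decomposition can have width below 2. Hence tw(G) = 2 exactly.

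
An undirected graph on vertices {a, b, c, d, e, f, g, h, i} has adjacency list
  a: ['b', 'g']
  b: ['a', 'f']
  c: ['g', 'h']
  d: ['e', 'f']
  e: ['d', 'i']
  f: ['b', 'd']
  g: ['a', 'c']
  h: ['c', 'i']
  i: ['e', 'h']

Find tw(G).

A width-2 tree decomposition is:
Bags: B1 = {c, h, i}  B2 = {c, e, i}  B3 = {c, d, e}  B4 = {c, d, f}  B5 = {b, c, f}  B6 = {a, b, c}  B7 = {a, c, g}
Tree: B1–B2, B2–B3, B3–B4, B4–B5, B5–B6, B6–B7
Every bag has size at most 3, so the width is 3 − 1 = 2 and tw(G) ≤ 2. For the lower bound, G contains the cycle c–h–i–e–d–f–b–a–g–c, so G is not a forest; only forests have treewidth ≤ 1, hence tw(G) ≥ 2. Combining the bounds, tw(G) = 2.

2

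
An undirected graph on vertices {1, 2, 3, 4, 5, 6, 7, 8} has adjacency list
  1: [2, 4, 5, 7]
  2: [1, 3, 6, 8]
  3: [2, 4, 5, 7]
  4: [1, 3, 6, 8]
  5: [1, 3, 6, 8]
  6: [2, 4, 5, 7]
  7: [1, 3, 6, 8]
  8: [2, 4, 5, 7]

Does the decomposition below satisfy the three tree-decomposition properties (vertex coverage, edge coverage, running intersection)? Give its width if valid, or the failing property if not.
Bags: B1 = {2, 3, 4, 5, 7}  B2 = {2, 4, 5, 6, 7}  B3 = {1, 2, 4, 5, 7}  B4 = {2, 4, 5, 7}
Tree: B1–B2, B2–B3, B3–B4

No — vertex 8 appears in no bag.

A tree decomposition must satisfy three properties: every vertex lies in some bag; for every edge, both endpoints lie together in some bag; and for every vertex, the bags containing it form a connected subtree. Here vertex 8 appears in no bag, so the decomposition is invalid.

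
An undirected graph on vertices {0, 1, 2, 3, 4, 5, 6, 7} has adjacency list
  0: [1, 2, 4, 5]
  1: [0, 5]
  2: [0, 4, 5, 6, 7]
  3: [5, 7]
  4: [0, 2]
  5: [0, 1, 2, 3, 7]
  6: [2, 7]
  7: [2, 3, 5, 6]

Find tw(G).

2

A width-2 tree decomposition is:
Bags: B1 = {2, 5, 7}  B2 = {2, 6, 7}  B3 = {3, 5, 7}  B4 = {0, 2, 5}  B5 = {0, 1, 5}  B6 = {0, 2, 4}
Tree: B1–B2, B1–B3, B1–B4, B4–B5, B4–B6
The largest bag has 3 vertices, giving width 2; this decomposition certifies tw(G) ≤ 2. Conversely, {0, 1, 5} is a clique of size 3, and the vertices of any clique must share a bag in every tree decomposition; so some bag has ≥ 3 vertices and tw(G) ≥ 2. Combining the bounds, tw(G) = 2.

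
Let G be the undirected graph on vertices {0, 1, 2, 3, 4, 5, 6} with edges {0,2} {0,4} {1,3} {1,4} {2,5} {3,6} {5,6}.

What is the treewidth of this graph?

2

A width-2 tree decomposition is:
Bags: B1 = {2, 5, 6}  B2 = {0, 2, 6}  B3 = {0, 4, 6}  B4 = {1, 4, 6}  B5 = {1, 3, 6}
Tree: B1–B2, B2–B3, B3–B4, B4–B5
The largest bag has 3 vertices, giving width 2; this decomposition certifies tw(G) ≤ 2. The edges 6–5–2–0–4–1–3–6 form a cycle, so G is not a tree and its treewidth is at least 2. Therefore the treewidth is 2.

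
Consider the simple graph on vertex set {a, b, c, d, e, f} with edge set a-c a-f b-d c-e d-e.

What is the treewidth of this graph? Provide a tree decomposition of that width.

Every bag has size at most 2, so the width is 2 − 1 = 1 and tw(G) ≤ 1. G has an edge, so its treewidth is at least 1. Combining the bounds, tw(G) = 1.

Treewidth 1.
One such decomposition:
Bags: B1 = {a, f}  B2 = {a, c}  B3 = {c, e}  B4 = {d, e}  B5 = {b, d}
Tree: B1–B2, B2–B3, B3–B4, B4–B5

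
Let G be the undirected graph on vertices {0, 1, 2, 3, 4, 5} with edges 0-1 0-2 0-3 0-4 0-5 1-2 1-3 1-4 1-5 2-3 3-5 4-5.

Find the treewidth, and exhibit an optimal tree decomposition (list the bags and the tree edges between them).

Every bag has size at most 4, so the width is 4 − 1 = 3 and tw(G) ≤ 3. Conversely, {0, 1, 2, 3} is a clique of size 4, and the vertices of any clique must share a bag in every tree decomposition; so some bag has ≥ 4 vertices and tw(G) ≥ 3. Therefore the treewidth is 3.

Treewidth 3.
One optimal decomposition is:
Bags: B1 = {0, 1, 3, 5}  B2 = {0, 1, 2, 3}  B3 = {0, 1, 4, 5}
Tree: B1–B2, B1–B3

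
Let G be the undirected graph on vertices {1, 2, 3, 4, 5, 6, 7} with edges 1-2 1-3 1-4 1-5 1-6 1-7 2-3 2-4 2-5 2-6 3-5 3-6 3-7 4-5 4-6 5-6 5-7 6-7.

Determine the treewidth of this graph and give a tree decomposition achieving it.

Treewidth 4.
Bags: B1 = {1, 2, 4, 5, 6}  B2 = {1, 2, 3, 5, 6}  B3 = {1, 3, 5, 6, 7}
Tree: B1–B2, B2–B3

Each bag holds 5 vertices, so the decomposition has width 4, which upper-bounds the treewidth. On the other hand G contains the 5-clique {1, 2, 3, 5, 6}. A clique must lie in a single bag of any decomposition, so no decomposition can have width below 4. Therefore the treewidth is 4.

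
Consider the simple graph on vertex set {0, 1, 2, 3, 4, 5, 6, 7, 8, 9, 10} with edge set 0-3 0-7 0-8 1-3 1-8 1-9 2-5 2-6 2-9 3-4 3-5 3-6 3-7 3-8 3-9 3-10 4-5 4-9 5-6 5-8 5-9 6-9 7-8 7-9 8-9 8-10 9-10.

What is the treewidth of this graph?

3

A width-3 tree decomposition is:
Bags: B1 = {3, 5, 8, 9}  B2 = {3, 5, 6, 9}  B3 = {3, 7, 8, 9}  B4 = {2, 5, 6, 9}  B5 = {3, 8, 9, 10}  B6 = {1, 3, 8, 9}  B7 = {3, 4, 5, 9}  B8 = {0, 3, 7, 8}
Tree: B1–B2, B1–B3, B2–B4, B3–B5, B3–B6, B2–B7, B3–B8
Each bag holds 4 vertices, so the decomposition has width 3, which upper-bounds the treewidth. For the lower bound, the 4 vertices {2, 5, 6, 9} are pairwise adjacent, and any tree decomposition puts a clique entirely inside one bag — forcing width ≥ 3. Combining the bounds, tw(G) = 3.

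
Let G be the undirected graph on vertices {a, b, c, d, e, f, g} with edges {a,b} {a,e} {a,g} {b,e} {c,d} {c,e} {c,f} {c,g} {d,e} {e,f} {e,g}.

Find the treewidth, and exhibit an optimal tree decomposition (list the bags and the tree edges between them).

Treewidth 2.
Bags: B1 = {c, e, f}  B2 = {c, d, e}  B3 = {c, e, g}  B4 = {a, e, g}  B5 = {a, b, e}
Tree: B1–B2, B2–B3, B3–B4, B4–B5

Every bag has size at most 3, so the width is 3 − 1 = 2 and tw(G) ≤ 2. On the other hand G contains the 3-clique {c, d, e}. A clique must lie in a single bag of any decomposition, so no decomposition can have width below 2. Hence tw(G) = 2 exactly.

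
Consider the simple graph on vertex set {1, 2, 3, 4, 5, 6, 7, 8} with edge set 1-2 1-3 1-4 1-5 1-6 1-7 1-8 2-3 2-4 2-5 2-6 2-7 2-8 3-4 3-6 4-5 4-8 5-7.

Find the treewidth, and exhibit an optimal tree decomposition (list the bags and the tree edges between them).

Treewidth 3.
One such decomposition:
Bags: B1 = {1, 2, 4, 5}  B2 = {1, 2, 3, 4}  B3 = {1, 2, 5, 7}  B4 = {1, 2, 3, 6}  B5 = {1, 2, 4, 8}
Tree: B1–B2, B1–B3, B2–B4, B2–B5

Each bag holds 4 vertices, so the decomposition has width 3, which upper-bounds the treewidth. On the other hand G contains the 4-clique {1, 2, 4, 8}. A clique must lie in a single bag of any decomposition, so no decomposition can have width below 3. Combining the bounds, tw(G) = 3.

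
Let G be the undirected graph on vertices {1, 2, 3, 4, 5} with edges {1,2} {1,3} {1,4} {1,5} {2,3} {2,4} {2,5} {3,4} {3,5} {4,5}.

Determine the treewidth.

A width-4 tree decomposition is:
Bags: B1 = {1, 2, 3, 4, 5}
Tree: (single bag)
A single bag containing all 5 vertices is trivially a valid decomposition of width 4. Conversely, {1, 2, 3, 4, 5} is a clique of size 5, and the vertices of any clique must share a bag in every tree decomposition; so some bag has ≥ 5 vertices and tw(G) ≥ 4. Therefore the treewidth is 4.

4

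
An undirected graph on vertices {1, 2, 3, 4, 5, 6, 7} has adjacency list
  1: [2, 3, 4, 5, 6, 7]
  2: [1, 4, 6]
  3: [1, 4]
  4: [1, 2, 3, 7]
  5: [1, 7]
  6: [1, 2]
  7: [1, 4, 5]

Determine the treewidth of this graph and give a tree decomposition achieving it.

Treewidth 2.
One such decomposition:
Bags: B1 = {1, 3, 4}  B2 = {1, 2, 4}  B3 = {1, 4, 7}  B4 = {1, 5, 7}  B5 = {1, 2, 6}
Tree: B1–B2, B1–B3, B3–B4, B2–B5

Every bag has size at most 3, so the width is 3 − 1 = 2 and tw(G) ≤ 2. For the lower bound, the 3 vertices {1, 2, 4} are pairwise adjacent, and any tree decomposition puts a clique entirely inside one bag — forcing width ≥ 2. Therefore the treewidth is 2.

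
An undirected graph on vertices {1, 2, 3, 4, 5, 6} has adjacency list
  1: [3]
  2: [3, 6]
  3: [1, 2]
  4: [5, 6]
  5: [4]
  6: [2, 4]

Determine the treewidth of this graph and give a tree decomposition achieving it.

The largest bag has 2 vertices, giving width 1; this decomposition certifies tw(G) ≤ 1. Any graph with an edge has treewidth ≥ 1, and G has the edge 5–4. The upper and lower bounds meet at 1, so that is the treewidth.

Treewidth 1.
Bags: B1 = {4, 5}  B2 = {4, 6}  B3 = {2, 6}  B4 = {2, 3}  B5 = {1, 3}
Tree: B1–B2, B2–B3, B3–B4, B4–B5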